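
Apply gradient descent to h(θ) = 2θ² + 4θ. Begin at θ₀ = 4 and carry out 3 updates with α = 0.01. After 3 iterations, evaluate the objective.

h′(θ) = 4θ + 4
Step 1: h′(4) = 20; θ₁ = 4 − 0.01·20 = 3.8
Step 2: h′(3.8) = 19.2; θ₂ = 3.8 − 0.01·19.2 = 3.608
Step 3: h′(3.608) = 18.432; θ₃ = 3.608 − 0.01·18.432 = 3.42368
h(3.42368) = 37.1378894848

37.1378894848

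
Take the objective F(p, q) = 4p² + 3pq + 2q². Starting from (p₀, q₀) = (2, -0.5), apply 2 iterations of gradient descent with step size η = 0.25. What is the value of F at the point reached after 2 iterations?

43.275390625

∇F = (8p + 3q, 3p + 4q)
Step 1: at (2, -0.5), ∇F = (14.5, 4) → (2, -0.5) − 0.25·(14.5, 4) = (-1.625, -1.5)
Step 2: at (-1.625, -1.5), ∇F = (-17.5, -10.875) → (-1.625, -1.5) − 0.25·(-17.5, -10.875) = (2.75, 1.21875)
F(2.75, 1.21875) = 43.275390625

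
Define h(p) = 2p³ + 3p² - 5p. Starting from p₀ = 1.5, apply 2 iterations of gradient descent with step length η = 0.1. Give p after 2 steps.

h′(p) = 6p² + 6p - 5
p₁ = 1.5 − 0.1·17.5 = -0.25
p₂ = -0.25 − 0.1·(-6.125) = 0.3625

0.3625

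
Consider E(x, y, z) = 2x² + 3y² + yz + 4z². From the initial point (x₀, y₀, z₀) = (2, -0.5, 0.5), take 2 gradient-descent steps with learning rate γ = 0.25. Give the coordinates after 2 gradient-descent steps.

(0, 0.03125, 0.34375)

∇E = (4x, 6y + z, y + 8z)
Step 1: at (2, -0.5, 0.5), ∇E = (8, -2.5, 3.5) → (2, -0.5, 0.5) − 0.25·(8, -2.5, 3.5) = (0, 0.125, -0.375)
Step 2: at (0, 0.125, -0.375), ∇E = (0, 0.375, -2.875) → (0, 0.125, -0.375) − 0.25·(0, 0.375, -2.875) = (0, 0.03125, 0.34375)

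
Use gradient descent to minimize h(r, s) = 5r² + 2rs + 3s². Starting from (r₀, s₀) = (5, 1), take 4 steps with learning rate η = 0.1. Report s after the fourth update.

-0.0496

∇h = (10r + 2s, 2r + 6s)
(r₁, s₁) = (5, 1) − 0.1·(52, 16) = (-0.2, -0.6)
(r₂, s₂) = (-0.2, -0.6) − 0.1·(-3.2, -4) = (0.12, -0.2)
(r₃, s₃) = (0.12, -0.2) − 0.1·(0.8, -0.96) = (0.04, -0.104)
(r₄, s₄) = (0.04, -0.104) − 0.1·(0.192, -0.544) = (0.0208, -0.0496)
s = -0.0496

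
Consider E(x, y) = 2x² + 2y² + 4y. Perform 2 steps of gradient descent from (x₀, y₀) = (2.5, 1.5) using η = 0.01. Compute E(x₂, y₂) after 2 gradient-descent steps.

∇E = (4x, 4y + 4)
Step 1: at (2.5, 1.5), ∇E = (10, 10) → (2.5, 1.5) − 0.01·(10, 10) = (2.4, 1.4)
Step 2: at (2.4, 1.4), ∇E = (9.6, 9.6) → (2.4, 1.4) − 0.01·(9.6, 9.6) = (2.304, 1.304)
E(2.304, 1.304) = 19.233664

19.233664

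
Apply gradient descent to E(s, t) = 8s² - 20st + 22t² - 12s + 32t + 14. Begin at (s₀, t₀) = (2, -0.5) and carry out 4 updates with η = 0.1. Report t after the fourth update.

∇E = (16s - 20t - 12, -20s + 44t + 32)
Step 1: at (2, -0.5), ∇E = (30, -30) → (2, -0.5) − 0.1·(30, -30) = (-1, 2.5)
Step 2: at (-1, 2.5), ∇E = (-78, 162) → (-1, 2.5) − 0.1·(-78, 162) = (6.8, -13.7)
Step 3: at (6.8, -13.7), ∇E = (370.8, -706.8) → (6.8, -13.7) − 0.1·(370.8, -706.8) = (-30.28, 56.98)
Step 4: at (-30.28, 56.98), ∇E = (-1636.08, 3144.72) → (-30.28, 56.98) − 0.1·(-1636.08, 3144.72) = (133.328, -257.492)
t = -257.492

-257.492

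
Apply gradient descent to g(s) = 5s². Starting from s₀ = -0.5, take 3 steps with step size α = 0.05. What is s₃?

-0.0625

g′(s) = 10s
Step 1: g′(-0.5) = -5; s₁ = -0.5 − 0.05·(-5) = -0.25
Step 2: g′(-0.25) = -2.5; s₂ = -0.25 − 0.05·(-2.5) = -0.125
Step 3: g′(-0.125) = -1.25; s₃ = -0.125 − 0.05·(-1.25) = -0.0625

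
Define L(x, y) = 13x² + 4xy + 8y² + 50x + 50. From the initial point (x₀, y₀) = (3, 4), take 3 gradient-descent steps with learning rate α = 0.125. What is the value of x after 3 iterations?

-80.8125

∇L = (26x + 4y + 50, 4x + 16y)
Step 1: at (3, 4), ∇L = (144, 76) → (3, 4) − 0.125·(144, 76) = (-15, -5.5)
Step 2: at (-15, -5.5), ∇L = (-362, -148) → (-15, -5.5) − 0.125·(-362, -148) = (30.25, 13)
Step 3: at (30.25, 13), ∇L = (888.5, 329) → (30.25, 13) − 0.125·(888.5, 329) = (-80.8125, -28.125)
x = -80.8125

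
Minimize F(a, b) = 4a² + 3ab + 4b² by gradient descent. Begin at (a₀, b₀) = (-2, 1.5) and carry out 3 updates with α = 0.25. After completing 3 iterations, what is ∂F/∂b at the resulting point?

14.6015625

∇F = (8a + 3b, 3a + 8b)
(a₁, b₁) = (-2, 1.5) − 0.25·(-11.5, 6) = (0.875, 0)
(a₂, b₂) = (0.875, 0) − 0.25·(7, 2.625) = (-0.875, -0.65625)
(a₃, b₃) = (-0.875, -0.65625) − 0.25·(-8.96875, -7.875) = (1.3671875, 1.3125)
∂F/∂b at (1.3671875, 1.3125) = 14.6015625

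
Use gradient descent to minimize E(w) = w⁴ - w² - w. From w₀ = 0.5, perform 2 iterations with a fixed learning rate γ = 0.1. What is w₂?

0.77015

E′(w) = 4w³ - 2w - 1
Step 1: E′(0.5) = -1.5; w₁ = 0.5 − 0.1·(-1.5) = 0.65
Step 2: E′(0.65) = -1.2015; w₂ = 0.65 − 0.1·(-1.2015) = 0.77015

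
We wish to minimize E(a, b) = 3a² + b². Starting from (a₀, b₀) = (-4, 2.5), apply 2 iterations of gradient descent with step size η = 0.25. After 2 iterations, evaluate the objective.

3.390625

∇E = (6a, 2b)
Step 1: at (-4, 2.5), ∇E = (-24, 5) → (-4, 2.5) − 0.25·(-24, 5) = (2, 1.25)
Step 2: at (2, 1.25), ∇E = (12, 2.5) → (2, 1.25) − 0.25·(12, 2.5) = (-1, 0.625)
E(-1, 0.625) = 3.390625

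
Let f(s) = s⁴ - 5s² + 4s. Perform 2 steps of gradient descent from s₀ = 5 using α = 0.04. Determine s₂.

f′(s) = 4s³ - 10s + 4
Step 1: f′(5) = 454; s₁ = 5 − 0.04·454 = -13.16
Step 2: f′(-13.16) = -8980.889984; s₂ = -13.16 − 0.04·(-8980.889984) = 346.07559936

346.07559936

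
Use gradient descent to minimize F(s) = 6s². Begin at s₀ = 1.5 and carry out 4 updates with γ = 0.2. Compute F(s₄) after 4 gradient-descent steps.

F′(s) = 12s
s₁ = 1.5 − 0.2·18 = -2.1
s₂ = -2.1 − 0.2·(-25.2) = 2.94
s₃ = 2.94 − 0.2·35.28 = -4.116
s₄ = -4.116 − 0.2·(-49.392) = 5.7624
F(5.7624) = 199.23152256

199.23152256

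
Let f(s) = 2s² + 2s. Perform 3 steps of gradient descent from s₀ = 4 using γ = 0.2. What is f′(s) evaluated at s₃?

f′(s) = 4s + 2
Step 1: f′(4) = 18; s₁ = 4 − 0.2·18 = 0.4
Step 2: f′(0.4) = 3.6; s₂ = 0.4 − 0.2·3.6 = -0.32
Step 3: f′(-0.32) = 0.72; s₃ = -0.32 − 0.2·0.72 = -0.464
f′(s) at (-0.464) = 0.144

0.144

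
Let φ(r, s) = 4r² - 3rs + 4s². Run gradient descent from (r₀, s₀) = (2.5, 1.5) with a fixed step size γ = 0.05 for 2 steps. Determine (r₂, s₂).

∇φ = (8r - 3s, -3r + 8s)
Step 1: at (2.5, 1.5), ∇φ = (15.5, 4.5) → (2.5, 1.5) − 0.05·(15.5, 4.5) = (1.725, 1.275)
Step 2: at (1.725, 1.275), ∇φ = (9.975, 5.025) → (1.725, 1.275) − 0.05·(9.975, 5.025) = (1.22625, 1.02375)

(1.22625, 1.02375)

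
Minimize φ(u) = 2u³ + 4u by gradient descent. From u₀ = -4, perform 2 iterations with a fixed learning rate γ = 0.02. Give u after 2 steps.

-10.4

φ′(u) = 6u² + 4
u₁ = -4 − 0.02·100 = -6
u₂ = -6 − 0.02·220 = -10.4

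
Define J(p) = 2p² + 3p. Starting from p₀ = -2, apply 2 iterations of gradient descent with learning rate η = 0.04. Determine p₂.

-1.632

J′(p) = 4p + 3
p₁ = -2 − 0.04·(-5) = -1.8
p₂ = -1.8 − 0.04·(-4.2) = -1.632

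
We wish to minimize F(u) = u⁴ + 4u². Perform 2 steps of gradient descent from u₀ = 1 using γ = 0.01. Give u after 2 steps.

0.78234112

F′(u) = 4u³ + 8u
u₁ = 1 − 0.01·12 = 0.88
u₂ = 0.88 − 0.01·9.765888 = 0.78234112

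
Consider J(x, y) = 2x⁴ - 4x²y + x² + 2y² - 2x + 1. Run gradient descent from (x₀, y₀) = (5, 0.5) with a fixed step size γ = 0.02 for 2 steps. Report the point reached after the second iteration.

∇J = (8x³ - 8xy + 2x - 2, -4x² + 4y)
(x₁, y₁) = (5, 0.5) − 0.02·(988, -98) = (-14.76, 2.46)
(x₂, y₂) = (-14.76, 2.46) − 0.02·(-25465.668608, -861.5904) = (494.55337216, 19.691808)

(494.55337216, 19.691808)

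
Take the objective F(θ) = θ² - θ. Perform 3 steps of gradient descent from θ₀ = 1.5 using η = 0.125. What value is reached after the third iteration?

0.921875

F′(θ) = 2θ - 1
θ₁ = 1.5 − 0.125·2 = 1.25
θ₂ = 1.25 − 0.125·1.5 = 1.0625
θ₃ = 1.0625 − 0.125·1.125 = 0.921875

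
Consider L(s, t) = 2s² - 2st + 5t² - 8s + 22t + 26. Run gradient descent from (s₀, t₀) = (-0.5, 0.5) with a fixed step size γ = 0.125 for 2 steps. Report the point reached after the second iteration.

(0.6875, -1.78125)

∇L = (4s - 2t - 8, -2s + 10t + 22)
(s₁, t₁) = (-0.5, 0.5) − 0.125·(-11, 28) = (0.875, -3)
(s₂, t₂) = (0.875, -3) − 0.125·(1.5, -9.75) = (0.6875, -1.78125)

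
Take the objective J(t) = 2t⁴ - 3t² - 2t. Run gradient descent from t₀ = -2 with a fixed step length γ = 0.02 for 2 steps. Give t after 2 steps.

-0.86580992

J′(t) = 8t³ - 6t - 2
Step 1: J′(-2) = -54; t₁ = -2 − 0.02·(-54) = -0.92
Step 2: J′(-0.92) = -2.709504; t₂ = -0.92 − 0.02·(-2.709504) = -0.86580992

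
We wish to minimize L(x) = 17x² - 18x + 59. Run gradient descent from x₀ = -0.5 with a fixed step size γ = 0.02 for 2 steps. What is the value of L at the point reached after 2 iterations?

54.424192

L′(x) = 34x - 18
Step 1: L′(-0.5) = -35; x₁ = -0.5 − 0.02·(-35) = 0.2
Step 2: L′(0.2) = -11.2; x₂ = 0.2 − 0.02·(-11.2) = 0.424
L(0.424) = 54.424192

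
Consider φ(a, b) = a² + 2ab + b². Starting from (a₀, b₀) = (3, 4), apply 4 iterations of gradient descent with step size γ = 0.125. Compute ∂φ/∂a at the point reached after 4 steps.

0.875

∇φ = (2a + 2b, 2a + 2b)
(a₁, b₁) = (3, 4) − 0.125·(14, 14) = (1.25, 2.25)
(a₂, b₂) = (1.25, 2.25) − 0.125·(7, 7) = (0.375, 1.375)
(a₃, b₃) = (0.375, 1.375) − 0.125·(3.5, 3.5) = (-0.0625, 0.9375)
(a₄, b₄) = (-0.0625, 0.9375) − 0.125·(1.75, 1.75) = (-0.28125, 0.71875)
∂φ/∂a at (-0.28125, 0.71875) = 0.875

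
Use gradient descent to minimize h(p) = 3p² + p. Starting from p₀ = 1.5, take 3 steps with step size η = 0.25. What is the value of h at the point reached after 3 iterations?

h′(p) = 6p + 1
p₁ = 1.5 − 0.25·10 = -1
p₂ = -1 − 0.25·(-5) = 0.25
p₃ = 0.25 − 0.25·2.5 = -0.375
h(-0.375) = 0.046875

0.046875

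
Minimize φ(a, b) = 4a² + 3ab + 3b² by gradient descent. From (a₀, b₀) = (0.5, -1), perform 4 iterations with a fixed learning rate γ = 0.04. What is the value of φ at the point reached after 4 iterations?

0.61859891642368

∇φ = (8a + 3b, 3a + 6b)
(a₁, b₁) = (0.5, -1) − 0.04·(1, -4.5) = (0.46, -0.82)
(a₂, b₂) = (0.46, -0.82) − 0.04·(1.22, -3.54) = (0.4112, -0.6784)
(a₃, b₃) = (0.4112, -0.6784) − 0.04·(1.2544, -2.8368) = (0.361024, -0.564928)
(a₄, b₄) = (0.361024, -0.564928) − 0.04·(1.193408, -2.306496) = (0.31328768, -0.47266816)
φ(0.31328768, -0.47266816) = 0.61859891642368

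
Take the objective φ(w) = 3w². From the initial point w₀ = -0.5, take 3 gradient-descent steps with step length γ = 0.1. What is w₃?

-0.032

φ′(w) = 6w
w₁ = -0.5 − 0.1·(-3) = -0.2
w₂ = -0.2 − 0.1·(-1.2) = -0.08
w₃ = -0.08 − 0.1·(-0.48) = -0.032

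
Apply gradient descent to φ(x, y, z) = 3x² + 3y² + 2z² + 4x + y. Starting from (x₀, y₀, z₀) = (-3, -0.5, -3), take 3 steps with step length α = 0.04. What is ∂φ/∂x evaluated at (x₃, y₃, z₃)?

-6.145664

∇φ = (6x + 4, 6y + 1, 4z)
(x₁, y₁, z₁) = (-3, -0.5, -3) − 0.04·(-14, -2, -12) = (-2.44, -0.42, -2.52)
(x₂, y₂, z₂) = (-2.44, -0.42, -2.52) − 0.04·(-10.64, -1.52, -10.08) = (-2.0144, -0.3592, -2.1168)
(x₃, y₃, z₃) = (-2.0144, -0.3592, -2.1168) − 0.04·(-8.0864, -1.1552, -8.4672) = (-1.690944, -0.312992, -1.778112)
∂φ/∂x at (-1.690944, -0.312992, -1.778112) = -6.145664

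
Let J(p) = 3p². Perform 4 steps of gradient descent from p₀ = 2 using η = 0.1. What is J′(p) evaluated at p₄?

0.3072

J′(p) = 6p
Step 1: J′(2) = 12; p₁ = 2 − 0.1·12 = 0.8
Step 2: J′(0.8) = 4.8; p₂ = 0.8 − 0.1·4.8 = 0.32
Step 3: J′(0.32) = 1.92; p₃ = 0.32 − 0.1·1.92 = 0.128
Step 4: J′(0.128) = 0.768; p₄ = 0.128 − 0.1·0.768 = 0.0512
J′(p) at (0.0512) = 0.3072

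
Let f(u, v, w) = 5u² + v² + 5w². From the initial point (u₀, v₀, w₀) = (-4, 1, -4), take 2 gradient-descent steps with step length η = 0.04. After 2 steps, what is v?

0.8464

∇f = (10u, 2v, 10w)
(u₁, v₁, w₁) = (-4, 1, -4) − 0.04·(-40, 2, -40) = (-2.4, 0.92, -2.4)
(u₂, v₂, w₂) = (-2.4, 0.92, -2.4) − 0.04·(-24, 1.84, -24) = (-1.44, 0.8464, -1.44)
v = 0.8464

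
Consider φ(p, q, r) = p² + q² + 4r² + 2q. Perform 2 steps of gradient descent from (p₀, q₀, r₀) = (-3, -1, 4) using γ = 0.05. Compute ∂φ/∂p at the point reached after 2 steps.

∇φ = (2p, 2q + 2, 8r)
(p₁, q₁, r₁) = (-3, -1, 4) − 0.05·(-6, 0, 32) = (-2.7, -1, 2.4)
(p₂, q₂, r₂) = (-2.7, -1, 2.4) − 0.05·(-5.4, 0, 19.2) = (-2.43, -1, 1.44)
∂φ/∂p at (-2.43, -1, 1.44) = -4.86

-4.86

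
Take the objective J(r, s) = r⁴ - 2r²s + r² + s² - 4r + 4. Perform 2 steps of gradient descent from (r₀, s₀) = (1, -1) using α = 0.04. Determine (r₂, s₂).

(0.68681984, -0.726592)

∇J = (4r³ - 4rs + 2r - 4, -2r² + 2s)
(r₁, s₁) = (1, -1) − 0.04·(6, -4) = (0.76, -0.84)
(r₂, s₂) = (0.76, -0.84) − 0.04·(1.829504, -2.8352) = (0.68681984, -0.726592)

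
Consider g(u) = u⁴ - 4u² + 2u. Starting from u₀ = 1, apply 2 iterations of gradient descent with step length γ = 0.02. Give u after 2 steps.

g′(u) = 4u³ - 8u + 2
Step 1: g′(1) = -2; u₁ = 1 − 0.02·(-2) = 1.04
Step 2: g′(1.04) = -1.820544; u₂ = 1.04 − 0.02·(-1.820544) = 1.07641088

1.07641088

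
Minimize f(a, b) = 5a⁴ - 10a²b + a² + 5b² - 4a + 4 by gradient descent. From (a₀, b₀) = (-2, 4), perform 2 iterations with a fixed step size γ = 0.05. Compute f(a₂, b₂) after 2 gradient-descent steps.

461.32199682048

∇f = (20a³ - 20ab + 2a - 4, -10a² + 10b)
Step 1: at (-2, 4), ∇f = (-8, 0) → (-2, 4) − 0.05·(-8, 0) = (-1.6, 4)
Step 2: at (-1.6, 4), ∇f = (38.88, 14.4) → (-1.6, 4) − 0.05·(38.88, 14.4) = (-3.544, 3.28)
f(-3.544, 3.28) = 461.32199682048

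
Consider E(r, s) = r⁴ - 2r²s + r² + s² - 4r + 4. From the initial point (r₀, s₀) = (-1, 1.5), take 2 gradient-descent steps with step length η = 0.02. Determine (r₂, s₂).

∇E = (4r³ - 4rs + 2r - 4, -2r² + 2s)
Step 1: at (-1, 1.5), ∇E = (-4, 1) → (-1, 1.5) − 0.02·(-4, 1) = (-0.92, 1.48)
Step 2: at (-0.92, 1.48), ∇E = (-3.508352, 1.2672) → (-0.92, 1.48) − 0.02·(-3.508352, 1.2672) = (-0.84983296, 1.454656)

(-0.84983296, 1.454656)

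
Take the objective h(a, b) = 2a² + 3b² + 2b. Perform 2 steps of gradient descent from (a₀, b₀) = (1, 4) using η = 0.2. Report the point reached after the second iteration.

(0.04, -0.16)

∇h = (4a, 6b + 2)
Step 1: at (1, 4), ∇h = (4, 26) → (1, 4) − 0.2·(4, 26) = (0.2, -1.2)
Step 2: at (0.2, -1.2), ∇h = (0.8, -5.2) → (0.2, -1.2) − 0.2·(0.8, -5.2) = (0.04, -0.16)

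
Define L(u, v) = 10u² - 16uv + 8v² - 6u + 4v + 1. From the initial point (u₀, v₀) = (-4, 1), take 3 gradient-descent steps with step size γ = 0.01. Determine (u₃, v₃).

∇L = (20u - 16v - 6, -16u + 16v + 4)
Step 1: at (-4, 1), ∇L = (-102, 84) → (-4, 1) − 0.01·(-102, 84) = (-2.98, 0.16)
Step 2: at (-2.98, 0.16), ∇L = (-68.16, 54.24) → (-2.98, 0.16) − 0.01·(-68.16, 54.24) = (-2.2984, -0.3824)
Step 3: at (-2.2984, -0.3824), ∇L = (-45.8496, 34.656) → (-2.2984, -0.3824) − 0.01·(-45.8496, 34.656) = (-1.839904, -0.72896)

(-1.839904, -0.72896)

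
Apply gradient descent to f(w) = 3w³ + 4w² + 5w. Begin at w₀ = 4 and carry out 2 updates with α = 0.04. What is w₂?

-6.182336

f′(w) = 9w² + 8w + 5
Step 1: f′(4) = 181; w₁ = 4 − 0.04·181 = -3.24
Step 2: f′(-3.24) = 73.5584; w₂ = -3.24 − 0.04·73.5584 = -6.182336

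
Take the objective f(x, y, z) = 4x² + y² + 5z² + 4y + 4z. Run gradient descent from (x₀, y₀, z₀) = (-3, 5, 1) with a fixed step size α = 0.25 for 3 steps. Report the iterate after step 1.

(3, 1.5, -2.5)

∇f = (8x, 2y + 4, 10z + 4)
Step 1: at (-3, 5, 1), ∇f = (-24, 14, 14) → (-3, 5, 1) − 0.25·(-24, 14, 14) = (3, 1.5, -2.5)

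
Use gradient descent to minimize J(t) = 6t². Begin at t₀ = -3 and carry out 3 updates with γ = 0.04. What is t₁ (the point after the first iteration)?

-1.56

J′(t) = 12t
Step 1: J′(-3) = -36; t₁ = -3 − 0.04·(-36) = -1.56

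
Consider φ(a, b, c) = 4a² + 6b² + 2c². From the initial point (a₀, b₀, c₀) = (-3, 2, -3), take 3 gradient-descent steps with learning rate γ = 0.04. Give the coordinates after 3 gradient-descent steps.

∇φ = (8a, 12b, 4c)
(a₁, b₁, c₁) = (-3, 2, -3) − 0.04·(-24, 24, -12) = (-2.04, 1.04, -2.52)
(a₂, b₂, c₂) = (-2.04, 1.04, -2.52) − 0.04·(-16.32, 12.48, -10.08) = (-1.3872, 0.5408, -2.1168)
(a₃, b₃, c₃) = (-1.3872, 0.5408, -2.1168) − 0.04·(-11.0976, 6.4896, -8.4672) = (-0.943296, 0.281216, -1.778112)

(-0.943296, 0.281216, -1.778112)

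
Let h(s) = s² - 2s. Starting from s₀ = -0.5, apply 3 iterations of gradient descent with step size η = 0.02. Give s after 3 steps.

-0.327104

h′(s) = 2s - 2
s₁ = -0.5 − 0.02·(-3) = -0.44
s₂ = -0.44 − 0.02·(-2.88) = -0.3824
s₃ = -0.3824 − 0.02·(-2.7648) = -0.327104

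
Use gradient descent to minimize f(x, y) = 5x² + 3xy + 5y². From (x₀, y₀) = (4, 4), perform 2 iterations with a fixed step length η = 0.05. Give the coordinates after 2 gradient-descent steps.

∇f = (10x + 3y, 3x + 10y)
Step 1: at (4, 4), ∇f = (52, 52) → (4, 4) − 0.05·(52, 52) = (1.4, 1.4)
Step 2: at (1.4, 1.4), ∇f = (18.2, 18.2) → (1.4, 1.4) − 0.05·(18.2, 18.2) = (0.49, 0.49)

(0.49, 0.49)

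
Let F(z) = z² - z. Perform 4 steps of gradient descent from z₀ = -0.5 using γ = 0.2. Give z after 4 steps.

F′(z) = 2z - 1
Step 1: F′(-0.5) = -2; z₁ = -0.5 − 0.2·(-2) = -0.1
Step 2: F′(-0.1) = -1.2; z₂ = -0.1 − 0.2·(-1.2) = 0.14
Step 3: F′(0.14) = -0.72; z₃ = 0.14 − 0.2·(-0.72) = 0.284
Step 4: F′(0.284) = -0.432; z₄ = 0.284 − 0.2·(-0.432) = 0.3704

0.3704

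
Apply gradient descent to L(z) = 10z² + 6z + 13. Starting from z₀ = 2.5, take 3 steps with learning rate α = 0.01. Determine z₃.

L′(z) = 20z + 6
Step 1: L′(2.5) = 56; z₁ = 2.5 − 0.01·56 = 1.94
Step 2: L′(1.94) = 44.8; z₂ = 1.94 − 0.01·44.8 = 1.492
Step 3: L′(1.492) = 35.84; z₃ = 1.492 − 0.01·35.84 = 1.1336

1.1336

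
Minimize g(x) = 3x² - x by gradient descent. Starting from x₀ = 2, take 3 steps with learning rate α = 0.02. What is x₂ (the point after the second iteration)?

1.5864

g′(x) = 6x - 1
x₁ = 2 − 0.02·11 = 1.78
x₂ = 1.78 − 0.02·9.68 = 1.5864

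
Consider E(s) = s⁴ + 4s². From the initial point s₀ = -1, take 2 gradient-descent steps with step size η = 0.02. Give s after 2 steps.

-0.60328192

E′(s) = 4s³ + 8s
Step 1: E′(-1) = -12; s₁ = -1 − 0.02·(-12) = -0.76
Step 2: E′(-0.76) = -7.835904; s₂ = -0.76 − 0.02·(-7.835904) = -0.60328192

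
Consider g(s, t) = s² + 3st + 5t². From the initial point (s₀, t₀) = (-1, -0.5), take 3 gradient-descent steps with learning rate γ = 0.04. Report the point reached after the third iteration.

(-0.707456, 0.089472)

∇g = (2s + 3t, 3s + 10t)
(s₁, t₁) = (-1, -0.5) − 0.04·(-3.5, -8) = (-0.86, -0.18)
(s₂, t₂) = (-0.86, -0.18) − 0.04·(-2.26, -4.38) = (-0.7696, -0.0048)
(s₃, t₃) = (-0.7696, -0.0048) − 0.04·(-1.5536, -2.3568) = (-0.707456, 0.089472)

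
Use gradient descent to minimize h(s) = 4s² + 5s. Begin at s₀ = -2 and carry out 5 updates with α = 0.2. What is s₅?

-0.51808

h′(s) = 8s + 5
Step 1: h′(-2) = -11; s₁ = -2 − 0.2·(-11) = 0.2
Step 2: h′(0.2) = 6.6; s₂ = 0.2 − 0.2·6.6 = -1.12
Step 3: h′(-1.12) = -3.96; s₃ = -1.12 − 0.2·(-3.96) = -0.328
Step 4: h′(-0.328) = 2.376; s₄ = -0.328 − 0.2·2.376 = -0.8032
Step 5: h′(-0.8032) = -1.4256; s₅ = -0.8032 − 0.2·(-1.4256) = -0.51808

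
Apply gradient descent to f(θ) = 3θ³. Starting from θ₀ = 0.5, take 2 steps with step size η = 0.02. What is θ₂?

f′(θ) = 9θ²
Step 1: f′(0.5) = 2.25; θ₁ = 0.5 − 0.02·2.25 = 0.455
Step 2: f′(0.455) = 1.863225; θ₂ = 0.455 − 0.02·1.863225 = 0.4177355

0.4177355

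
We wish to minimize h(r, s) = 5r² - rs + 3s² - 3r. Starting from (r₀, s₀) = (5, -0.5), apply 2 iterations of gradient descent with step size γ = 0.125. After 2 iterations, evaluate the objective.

∇h = (10r - s - 3, -r + 6s)
(r₁, s₁) = (5, -0.5) − 0.125·(47.5, -8) = (-0.9375, 0.5)
(r₂, s₂) = (-0.9375, 0.5) − 0.125·(-12.875, 3.9375) = (0.671875, 0.0078125)
h(0.671875, 0.0078125) = 0.23638916015625

0.23638916015625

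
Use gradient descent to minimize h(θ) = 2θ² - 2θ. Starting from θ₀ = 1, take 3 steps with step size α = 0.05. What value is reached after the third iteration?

0.756

h′(θ) = 4θ - 2
θ₁ = 1 − 0.05·2 = 0.9
θ₂ = 0.9 − 0.05·1.6 = 0.82
θ₃ = 0.82 − 0.05·1.28 = 0.756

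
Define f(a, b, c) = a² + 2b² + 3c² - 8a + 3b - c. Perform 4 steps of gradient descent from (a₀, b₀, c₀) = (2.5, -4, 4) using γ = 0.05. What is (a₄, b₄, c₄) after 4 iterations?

∇f = (2a - 8, 4b + 3, 6c - 1)
Step 1: at (2.5, -4, 4), ∇f = (-3, -13, 23) → (2.5, -4, 4) − 0.05·(-3, -13, 23) = (2.65, -3.35, 2.85)
Step 2: at (2.65, -3.35, 2.85), ∇f = (-2.7, -10.4, 16.1) → (2.65, -3.35, 2.85) − 0.05·(-2.7, -10.4, 16.1) = (2.785, -2.83, 2.045)
Step 3: at (2.785, -2.83, 2.045), ∇f = (-2.43, -8.32, 11.27) → (2.785, -2.83, 2.045) − 0.05·(-2.43, -8.32, 11.27) = (2.9065, -2.414, 1.4815)
Step 4: at (2.9065, -2.414, 1.4815), ∇f = (-2.187, -6.656, 7.889) → (2.9065, -2.414, 1.4815) − 0.05·(-2.187, -6.656, 7.889) = (3.01585, -2.0812, 1.08705)

(3.01585, -2.0812, 1.08705)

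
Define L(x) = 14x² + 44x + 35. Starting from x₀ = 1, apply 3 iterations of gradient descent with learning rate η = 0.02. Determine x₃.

L′(x) = 28x + 44
x₁ = 1 − 0.02·72 = -0.44
x₂ = -0.44 − 0.02·31.68 = -1.0736
x₃ = -1.0736 − 0.02·13.9392 = -1.352384

-1.352384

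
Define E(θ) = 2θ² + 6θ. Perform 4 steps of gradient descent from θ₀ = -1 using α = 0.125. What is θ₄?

-1.46875

E′(θ) = 4θ + 6
Step 1: E′(-1) = 2; θ₁ = -1 − 0.125·2 = -1.25
Step 2: E′(-1.25) = 1; θ₂ = -1.25 − 0.125·1 = -1.375
Step 3: E′(-1.375) = 0.5; θ₃ = -1.375 − 0.125·0.5 = -1.4375
Step 4: E′(-1.4375) = 0.25; θ₄ = -1.4375 − 0.125·0.25 = -1.46875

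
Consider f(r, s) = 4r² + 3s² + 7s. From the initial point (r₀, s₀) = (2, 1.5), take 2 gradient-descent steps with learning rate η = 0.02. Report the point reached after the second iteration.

∇f = (8r, 6s + 7)
(r₁, s₁) = (2, 1.5) − 0.02·(16, 16) = (1.68, 1.18)
(r₂, s₂) = (1.68, 1.18) − 0.02·(13.44, 14.08) = (1.4112, 0.8984)

(1.4112, 0.8984)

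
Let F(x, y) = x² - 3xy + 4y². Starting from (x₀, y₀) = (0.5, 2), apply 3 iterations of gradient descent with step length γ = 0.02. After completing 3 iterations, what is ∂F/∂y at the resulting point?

∇F = (2x - 3y, -3x + 8y)
(x₁, y₁) = (0.5, 2) − 0.02·(-5, 14.5) = (0.6, 1.71)
(x₂, y₂) = (0.6, 1.71) − 0.02·(-3.93, 11.88) = (0.6786, 1.4724)
(x₃, y₃) = (0.6786, 1.4724) − 0.02·(-3.06, 9.7434) = (0.7398, 1.277532)
∂F/∂y at (0.7398, 1.277532) = 8.000856

8.000856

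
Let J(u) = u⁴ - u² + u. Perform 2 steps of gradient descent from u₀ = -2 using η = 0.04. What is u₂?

J′(u) = 4u³ - 2u + 1
u₁ = -2 − 0.04·(-27) = -0.92
u₂ = -0.92 − 0.04·(-0.274752) = -0.90900992

-0.90900992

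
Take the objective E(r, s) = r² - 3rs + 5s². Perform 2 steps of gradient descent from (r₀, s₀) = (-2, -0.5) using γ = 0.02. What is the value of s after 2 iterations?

-0.533

∇E = (2r - 3s, -3r + 10s)
Step 1: at (-2, -0.5), ∇E = (-2.5, 1) → (-2, -0.5) − 0.02·(-2.5, 1) = (-1.95, -0.52)
Step 2: at (-1.95, -0.52), ∇E = (-2.34, 0.65) → (-1.95, -0.52) − 0.02·(-2.34, 0.65) = (-1.9032, -0.533)
s = -0.533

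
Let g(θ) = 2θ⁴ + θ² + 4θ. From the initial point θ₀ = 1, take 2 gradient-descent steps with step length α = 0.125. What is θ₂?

g′(θ) = 8θ³ + 2θ + 4
θ₁ = 1 − 0.125·14 = -0.75
θ₂ = -0.75 − 0.125·(-0.875) = -0.640625

-0.640625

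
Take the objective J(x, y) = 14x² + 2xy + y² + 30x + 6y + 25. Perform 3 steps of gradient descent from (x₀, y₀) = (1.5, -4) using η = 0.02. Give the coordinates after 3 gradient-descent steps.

(-0.591136, -3.934784)

∇J = (28x + 2y + 30, 2x + 2y + 6)
Step 1: at (1.5, -4), ∇J = (64, 1) → (1.5, -4) − 0.02·(64, 1) = (0.22, -4.02)
Step 2: at (0.22, -4.02), ∇J = (28.12, -1.6) → (0.22, -4.02) − 0.02·(28.12, -1.6) = (-0.3424, -3.988)
Step 3: at (-0.3424, -3.988), ∇J = (12.4368, -2.6608) → (-0.3424, -3.988) − 0.02·(12.4368, -2.6608) = (-0.591136, -3.934784)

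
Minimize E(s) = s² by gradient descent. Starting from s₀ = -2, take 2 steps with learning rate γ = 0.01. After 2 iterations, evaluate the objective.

3.68947264

E′(s) = 2s
s₁ = -2 − 0.01·(-4) = -1.96
s₂ = -1.96 − 0.01·(-3.92) = -1.9208
E(-1.9208) = 3.68947264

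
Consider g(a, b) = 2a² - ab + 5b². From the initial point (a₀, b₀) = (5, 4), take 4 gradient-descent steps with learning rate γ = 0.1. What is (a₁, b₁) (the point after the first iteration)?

∇g = (4a - b, -a + 10b)
Step 1: at (5, 4), ∇g = (16, 35) → (5, 4) − 0.1·(16, 35) = (3.4, 0.5)

(3.4, 0.5)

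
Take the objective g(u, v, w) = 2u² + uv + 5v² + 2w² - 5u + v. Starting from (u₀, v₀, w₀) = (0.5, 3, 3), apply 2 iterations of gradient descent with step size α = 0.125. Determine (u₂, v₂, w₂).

∇g = (4u + v - 5, u + 10v + 1, 4w)
Step 1: at (0.5, 3, 3), ∇g = (0, 31.5, 12) → (0.5, 3, 3) − 0.125·(0, 31.5, 12) = (0.5, -0.9375, 1.5)
Step 2: at (0.5, -0.9375, 1.5), ∇g = (-3.9375, -7.875, 6) → (0.5, -0.9375, 1.5) − 0.125·(-3.9375, -7.875, 6) = (0.9921875, 0.046875, 0.75)

(0.9921875, 0.046875, 0.75)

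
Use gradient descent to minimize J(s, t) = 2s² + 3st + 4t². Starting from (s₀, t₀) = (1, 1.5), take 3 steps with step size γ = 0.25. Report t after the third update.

-4.359375

∇J = (4s + 3t, 3s + 8t)
(s₁, t₁) = (1, 1.5) − 0.25·(8.5, 15) = (-1.125, -2.25)
(s₂, t₂) = (-1.125, -2.25) − 0.25·(-11.25, -21.375) = (1.6875, 3.09375)
(s₃, t₃) = (1.6875, 3.09375) − 0.25·(16.03125, 29.8125) = (-2.3203125, -4.359375)
t = -4.359375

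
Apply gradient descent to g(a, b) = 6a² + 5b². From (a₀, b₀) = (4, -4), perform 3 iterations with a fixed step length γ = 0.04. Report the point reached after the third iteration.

∇g = (12a, 10b)
Step 1: at (4, -4), ∇g = (48, -40) → (4, -4) − 0.04·(48, -40) = (2.08, -2.4)
Step 2: at (2.08, -2.4), ∇g = (24.96, -24) → (2.08, -2.4) − 0.04·(24.96, -24) = (1.0816, -1.44)
Step 3: at (1.0816, -1.44), ∇g = (12.9792, -14.4) → (1.0816, -1.44) − 0.04·(12.9792, -14.4) = (0.562432, -0.864)

(0.562432, -0.864)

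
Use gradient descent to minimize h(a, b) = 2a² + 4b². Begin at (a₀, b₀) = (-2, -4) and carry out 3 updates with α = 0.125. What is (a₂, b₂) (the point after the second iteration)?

(-0.5, 0)

∇h = (4a, 8b)
Step 1: at (-2, -4), ∇h = (-8, -32) → (-2, -4) − 0.125·(-8, -32) = (-1, 0)
Step 2: at (-1, 0), ∇h = (-4, 0) → (-1, 0) − 0.125·(-4, 0) = (-0.5, 0)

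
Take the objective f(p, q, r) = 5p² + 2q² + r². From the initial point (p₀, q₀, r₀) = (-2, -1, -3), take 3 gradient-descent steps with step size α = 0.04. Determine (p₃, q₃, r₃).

∇f = (10p, 4q, 2r)
(p₁, q₁, r₁) = (-2, -1, -3) − 0.04·(-20, -4, -6) = (-1.2, -0.84, -2.76)
(p₂, q₂, r₂) = (-1.2, -0.84, -2.76) − 0.04·(-12, -3.36, -5.52) = (-0.72, -0.7056, -2.5392)
(p₃, q₃, r₃) = (-0.72, -0.7056, -2.5392) − 0.04·(-7.2, -2.8224, -5.0784) = (-0.432, -0.592704, -2.336064)

(-0.432, -0.592704, -2.336064)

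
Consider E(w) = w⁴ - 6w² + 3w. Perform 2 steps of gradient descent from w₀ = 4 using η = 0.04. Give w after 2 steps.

7.31334144

E′(w) = 4w³ - 12w + 3
Step 1: E′(4) = 211; w₁ = 4 − 0.04·211 = -4.44
Step 2: E′(-4.44) = -293.833536; w₂ = -4.44 − 0.04·(-293.833536) = 7.31334144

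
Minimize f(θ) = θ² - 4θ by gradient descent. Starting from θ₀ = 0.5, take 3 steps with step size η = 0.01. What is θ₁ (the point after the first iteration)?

0.53

f′(θ) = 2θ - 4
θ₁ = 0.5 − 0.01·(-3) = 0.53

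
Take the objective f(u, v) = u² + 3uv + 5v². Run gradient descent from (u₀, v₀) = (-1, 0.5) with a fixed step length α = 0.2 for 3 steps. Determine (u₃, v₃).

∇f = (2u + 3v, 3u + 10v)
Step 1: at (-1, 0.5), ∇f = (-0.5, 2) → (-1, 0.5) − 0.2·(-0.5, 2) = (-0.9, 0.1)
Step 2: at (-0.9, 0.1), ∇f = (-1.5, -1.7) → (-0.9, 0.1) − 0.2·(-1.5, -1.7) = (-0.6, 0.44)
Step 3: at (-0.6, 0.44), ∇f = (0.12, 2.6) → (-0.6, 0.44) − 0.2·(0.12, 2.6) = (-0.624, -0.08)

(-0.624, -0.08)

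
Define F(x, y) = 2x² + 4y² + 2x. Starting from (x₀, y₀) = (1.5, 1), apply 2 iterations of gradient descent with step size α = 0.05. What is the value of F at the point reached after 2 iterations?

∇F = (4x + 2, 8y)
(x₁, y₁) = (1.5, 1) − 0.05·(8, 8) = (1.1, 0.6)
(x₂, y₂) = (1.1, 0.6) − 0.05·(6.4, 4.8) = (0.78, 0.36)
F(0.78, 0.36) = 3.2952

3.2952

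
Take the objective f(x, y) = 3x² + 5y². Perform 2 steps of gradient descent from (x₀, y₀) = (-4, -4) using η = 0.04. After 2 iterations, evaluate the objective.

∇f = (6x, 10y)
Step 1: at (-4, -4), ∇f = (-24, -40) → (-4, -4) − 0.04·(-24, -40) = (-3.04, -2.4)
Step 2: at (-3.04, -2.4), ∇f = (-18.24, -24) → (-3.04, -2.4) − 0.04·(-18.24, -24) = (-2.3104, -1.44)
f(-2.3104, -1.44) = 26.38184448

26.38184448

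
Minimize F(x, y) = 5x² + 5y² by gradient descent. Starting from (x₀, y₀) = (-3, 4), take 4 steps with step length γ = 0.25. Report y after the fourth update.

∇F = (10x, 10y)
Step 1: at (-3, 4), ∇F = (-30, 40) → (-3, 4) − 0.25·(-30, 40) = (4.5, -6)
Step 2: at (4.5, -6), ∇F = (45, -60) → (4.5, -6) − 0.25·(45, -60) = (-6.75, 9)
Step 3: at (-6.75, 9), ∇F = (-67.5, 90) → (-6.75, 9) − 0.25·(-67.5, 90) = (10.125, -13.5)
Step 4: at (10.125, -13.5), ∇F = (101.25, -135) → (10.125, -13.5) − 0.25·(101.25, -135) = (-15.1875, 20.25)
y = 20.25

20.25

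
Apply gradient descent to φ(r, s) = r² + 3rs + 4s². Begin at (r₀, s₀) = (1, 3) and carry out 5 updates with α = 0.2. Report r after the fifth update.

∇φ = (2r + 3s, 3r + 8s)
(r₁, s₁) = (1, 3) − 0.2·(11, 27) = (-1.2, -2.4)
(r₂, s₂) = (-1.2, -2.4) − 0.2·(-9.6, -22.8) = (0.72, 2.16)
(r₃, s₃) = (0.72, 2.16) − 0.2·(7.92, 19.44) = (-0.864, -1.728)
(r₄, s₄) = (-0.864, -1.728) − 0.2·(-6.912, -16.416) = (0.5184, 1.5552)
(r₅, s₅) = (0.5184, 1.5552) − 0.2·(5.7024, 13.9968) = (-0.62208, -1.24416)
r = -0.62208

-0.62208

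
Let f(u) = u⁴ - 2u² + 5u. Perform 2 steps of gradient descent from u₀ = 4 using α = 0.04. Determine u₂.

f′(u) = 4u³ - 4u + 5
Step 1: f′(4) = 245; u₁ = 4 − 0.04·245 = -5.8
Step 2: f′(-5.8) = -752.248; u₂ = -5.8 − 0.04·(-752.248) = 24.28992

24.28992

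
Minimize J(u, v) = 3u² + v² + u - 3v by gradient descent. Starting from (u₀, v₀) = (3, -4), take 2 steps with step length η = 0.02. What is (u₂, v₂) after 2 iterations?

(2.2856, -3.5688)

∇J = (6u + 1, 2v - 3)
(u₁, v₁) = (3, -4) − 0.02·(19, -11) = (2.62, -3.78)
(u₂, v₂) = (2.62, -3.78) − 0.02·(16.72, -10.56) = (2.2856, -3.5688)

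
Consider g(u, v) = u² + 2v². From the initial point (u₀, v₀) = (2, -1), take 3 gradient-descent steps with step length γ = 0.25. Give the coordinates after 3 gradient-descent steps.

∇g = (2u, 4v)
(u₁, v₁) = (2, -1) − 0.25·(4, -4) = (1, 0)
(u₂, v₂) = (1, 0) − 0.25·(2, 0) = (0.5, 0)
(u₃, v₃) = (0.5, 0) − 0.25·(1, 0) = (0.25, 0)

(0.25, 0)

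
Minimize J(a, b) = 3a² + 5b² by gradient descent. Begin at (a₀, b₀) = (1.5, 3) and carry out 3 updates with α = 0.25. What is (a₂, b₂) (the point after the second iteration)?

∇J = (6a, 10b)
(a₁, b₁) = (1.5, 3) − 0.25·(9, 30) = (-0.75, -4.5)
(a₂, b₂) = (-0.75, -4.5) − 0.25·(-4.5, -45) = (0.375, 6.75)

(0.375, 6.75)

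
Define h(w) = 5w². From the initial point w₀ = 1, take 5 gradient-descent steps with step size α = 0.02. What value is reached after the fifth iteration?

h′(w) = 10w
Step 1: h′(1) = 10; w₁ = 1 − 0.02·10 = 0.8
Step 2: h′(0.8) = 8; w₂ = 0.8 − 0.02·8 = 0.64
Step 3: h′(0.64) = 6.4; w₃ = 0.64 − 0.02·6.4 = 0.512
Step 4: h′(0.512) = 5.12; w₄ = 0.512 − 0.02·5.12 = 0.4096
Step 5: h′(0.4096) = 4.096; w₅ = 0.4096 − 0.02·4.096 = 0.32768

0.32768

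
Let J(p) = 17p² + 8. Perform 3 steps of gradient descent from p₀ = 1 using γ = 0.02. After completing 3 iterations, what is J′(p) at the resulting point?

J′(p) = 34p
Step 1: J′(1) = 34; p₁ = 1 − 0.02·34 = 0.32
Step 2: J′(0.32) = 10.88; p₂ = 0.32 − 0.02·10.88 = 0.1024
Step 3: J′(0.1024) = 3.4816; p₃ = 0.1024 − 0.02·3.4816 = 0.032768
J′(p) at (0.032768) = 1.114112

1.114112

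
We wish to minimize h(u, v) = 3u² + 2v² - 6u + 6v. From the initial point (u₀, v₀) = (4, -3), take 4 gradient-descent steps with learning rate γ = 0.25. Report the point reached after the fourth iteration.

∇h = (6u - 6, 4v + 6)
Step 1: at (4, -3), ∇h = (18, -6) → (4, -3) − 0.25·(18, -6) = (-0.5, -1.5)
Step 2: at (-0.5, -1.5), ∇h = (-9, 0) → (-0.5, -1.5) − 0.25·(-9, 0) = (1.75, -1.5)
Step 3: at (1.75, -1.5), ∇h = (4.5, 0) → (1.75, -1.5) − 0.25·(4.5, 0) = (0.625, -1.5)
Step 4: at (0.625, -1.5), ∇h = (-2.25, 0) → (0.625, -1.5) − 0.25·(-2.25, 0) = (1.1875, -1.5)

(1.1875, -1.5)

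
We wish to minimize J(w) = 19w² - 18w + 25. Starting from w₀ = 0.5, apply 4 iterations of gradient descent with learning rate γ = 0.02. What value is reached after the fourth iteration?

0.47377152

J′(w) = 38w - 18
Step 1: J′(0.5) = 1; w₁ = 0.5 − 0.02·1 = 0.48
Step 2: J′(0.48) = 0.24; w₂ = 0.48 − 0.02·0.24 = 0.4752
Step 3: J′(0.4752) = 0.0576; w₃ = 0.4752 − 0.02·0.0576 = 0.474048
Step 4: J′(0.474048) = 0.013824; w₄ = 0.474048 − 0.02·0.013824 = 0.47377152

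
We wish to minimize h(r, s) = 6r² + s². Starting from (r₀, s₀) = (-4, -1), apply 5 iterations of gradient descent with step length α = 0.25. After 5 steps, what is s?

∇h = (12r, 2s)
Step 1: at (-4, -1), ∇h = (-48, -2) → (-4, -1) − 0.25·(-48, -2) = (8, -0.5)
Step 2: at (8, -0.5), ∇h = (96, -1) → (8, -0.5) − 0.25·(96, -1) = (-16, -0.25)
Step 3: at (-16, -0.25), ∇h = (-192, -0.5) → (-16, -0.25) − 0.25·(-192, -0.5) = (32, -0.125)
Step 4: at (32, -0.125), ∇h = (384, -0.25) → (32, -0.125) − 0.25·(384, -0.25) = (-64, -0.0625)
Step 5: at (-64, -0.0625), ∇h = (-768, -0.125) → (-64, -0.0625) − 0.25·(-768, -0.125) = (128, -0.03125)
s = -0.03125

-0.03125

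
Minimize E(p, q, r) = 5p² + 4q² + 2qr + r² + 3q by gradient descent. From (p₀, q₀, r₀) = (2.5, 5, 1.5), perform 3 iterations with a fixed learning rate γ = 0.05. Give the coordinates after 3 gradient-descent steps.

∇E = (10p, 8q + 2r + 3, 2q + 2r)
(p₁, q₁, r₁) = (2.5, 5, 1.5) − 0.05·(25, 46, 13) = (1.25, 2.7, 0.85)
(p₂, q₂, r₂) = (1.25, 2.7, 0.85) − 0.05·(12.5, 26.3, 7.1) = (0.625, 1.385, 0.495)
(p₃, q₃, r₃) = (0.625, 1.385, 0.495) − 0.05·(6.25, 15.07, 3.76) = (0.3125, 0.6315, 0.307)

(0.3125, 0.6315, 0.307)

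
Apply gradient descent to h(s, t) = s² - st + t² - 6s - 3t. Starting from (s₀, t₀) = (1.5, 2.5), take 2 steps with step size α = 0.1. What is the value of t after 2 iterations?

2.465

∇h = (2s - t - 6, -s + 2t - 3)
Step 1: at (1.5, 2.5), ∇h = (-5.5, 0.5) → (1.5, 2.5) − 0.1·(-5.5, 0.5) = (2.05, 2.45)
Step 2: at (2.05, 2.45), ∇h = (-4.35, -0.15) → (2.05, 2.45) − 0.1·(-4.35, -0.15) = (2.485, 2.465)
t = 2.465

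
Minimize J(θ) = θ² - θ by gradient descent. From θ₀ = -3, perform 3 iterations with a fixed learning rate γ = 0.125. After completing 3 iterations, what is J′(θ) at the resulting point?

J′(θ) = 2θ - 1
θ₁ = -3 − 0.125·(-7) = -2.125
θ₂ = -2.125 − 0.125·(-5.25) = -1.46875
θ₃ = -1.46875 − 0.125·(-3.9375) = -0.9765625
J′(θ) at (-0.9765625) = -2.953125

-2.953125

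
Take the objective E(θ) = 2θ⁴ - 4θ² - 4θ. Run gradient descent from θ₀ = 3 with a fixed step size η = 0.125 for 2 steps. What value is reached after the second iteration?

8574.625

E′(θ) = 8θ³ - 8θ - 4
Step 1: E′(3) = 188; θ₁ = 3 − 0.125·188 = -20.5
Step 2: E′(-20.5) = -68761; θ₂ = -20.5 − 0.125·(-68761) = 8574.625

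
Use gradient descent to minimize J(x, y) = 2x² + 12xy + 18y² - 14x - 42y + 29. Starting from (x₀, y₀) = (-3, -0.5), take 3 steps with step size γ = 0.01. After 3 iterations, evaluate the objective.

∇J = (4x + 12y - 14, 12x + 36y - 42)
Step 1: at (-3, -0.5), ∇J = (-32, -96) → (-3, -0.5) − 0.01·(-32, -96) = (-2.68, 0.46)
Step 2: at (-2.68, 0.46), ∇J = (-19.2, -57.6) → (-2.68, 0.46) − 0.01·(-19.2, -57.6) = (-2.488, 1.036)
Step 3: at (-2.488, 1.036), ∇J = (-11.52, -34.56) → (-2.488, 1.036) − 0.01·(-11.52, -34.56) = (-2.3728, 1.3816)
J(-2.3728, 1.3816) = 10.471968

10.471968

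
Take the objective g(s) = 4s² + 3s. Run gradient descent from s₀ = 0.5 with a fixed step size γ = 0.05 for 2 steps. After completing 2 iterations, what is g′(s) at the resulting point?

g′(s) = 8s + 3
s₁ = 0.5 − 0.05·7 = 0.15
s₂ = 0.15 − 0.05·4.2 = -0.06
g′(s) at (-0.06) = 2.52

2.52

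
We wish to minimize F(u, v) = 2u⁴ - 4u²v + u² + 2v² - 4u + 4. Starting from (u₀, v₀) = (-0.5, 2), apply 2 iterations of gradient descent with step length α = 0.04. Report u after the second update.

-0.63039616

∇F = (8u³ - 8uv + 2u - 4, -4u² + 4v)
(u₁, v₁) = (-0.5, 2) − 0.04·(2, 7) = (-0.58, 1.72)
(u₂, v₂) = (-0.58, 1.72) − 0.04·(1.259904, 5.5344) = (-0.63039616, 1.498624)
u = -0.63039616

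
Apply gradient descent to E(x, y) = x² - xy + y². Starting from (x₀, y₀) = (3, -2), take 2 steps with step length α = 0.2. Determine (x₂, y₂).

∇E = (2x - y, -x + 2y)
Step 1: at (3, -2), ∇E = (8, -7) → (3, -2) − 0.2·(8, -7) = (1.4, -0.6)
Step 2: at (1.4, -0.6), ∇E = (3.4, -2.6) → (1.4, -0.6) − 0.2·(3.4, -2.6) = (0.72, -0.08)

(0.72, -0.08)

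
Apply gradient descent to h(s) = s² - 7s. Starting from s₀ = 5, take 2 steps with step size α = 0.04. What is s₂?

4.7696

h′(s) = 2s - 7
Step 1: h′(5) = 3; s₁ = 5 − 0.04·3 = 4.88
Step 2: h′(4.88) = 2.76; s₂ = 4.88 − 0.04·2.76 = 4.7696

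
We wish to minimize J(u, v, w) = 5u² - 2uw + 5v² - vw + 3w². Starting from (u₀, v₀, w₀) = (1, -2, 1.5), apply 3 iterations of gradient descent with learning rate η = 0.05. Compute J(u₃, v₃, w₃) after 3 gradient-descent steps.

1.24202580859375

∇J = (10u - 2w, 10v - w, -2u - v + 6w)
(u₁, v₁, w₁) = (1, -2, 1.5) − 0.05·(7, -21.5, 9) = (0.65, -0.925, 1.05)
(u₂, v₂, w₂) = (0.65, -0.925, 1.05) − 0.05·(4.4, -10.3, 5.925) = (0.43, -0.41, 0.75375)
(u₃, v₃, w₃) = (0.43, -0.41, 0.75375) − 0.05·(2.7925, -4.85375, 4.0725) = (0.290375, -0.1673125, 0.550125)
J(0.290375, -0.1673125, 0.550125) = 1.24202580859375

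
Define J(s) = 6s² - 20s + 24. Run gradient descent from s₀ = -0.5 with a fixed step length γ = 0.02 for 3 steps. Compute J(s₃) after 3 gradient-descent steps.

12.761047988224

J′(s) = 12s - 20
Step 1: J′(-0.5) = -26; s₁ = -0.5 − 0.02·(-26) = 0.02
Step 2: J′(0.02) = -19.76; s₂ = 0.02 − 0.02·(-19.76) = 0.4152
Step 3: J′(0.4152) = -15.0176; s₃ = 0.4152 − 0.02·(-15.0176) = 0.715552
J(0.715552) = 12.761047988224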